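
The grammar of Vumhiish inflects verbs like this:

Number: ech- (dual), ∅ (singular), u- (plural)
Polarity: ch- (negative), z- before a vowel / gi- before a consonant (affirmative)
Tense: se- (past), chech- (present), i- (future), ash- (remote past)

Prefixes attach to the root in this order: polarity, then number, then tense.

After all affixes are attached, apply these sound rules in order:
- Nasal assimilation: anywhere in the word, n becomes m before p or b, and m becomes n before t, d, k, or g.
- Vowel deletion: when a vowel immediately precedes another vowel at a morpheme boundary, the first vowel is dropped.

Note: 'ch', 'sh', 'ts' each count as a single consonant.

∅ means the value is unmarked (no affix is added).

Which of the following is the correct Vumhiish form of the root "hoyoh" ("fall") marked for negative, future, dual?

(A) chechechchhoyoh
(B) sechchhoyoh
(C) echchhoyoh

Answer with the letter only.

Attach polarity negative ch- → chhoyoh.
Attach number dual ech- → echchhoyoh.
Attach tense future i- → iechchhoyoh.
Nasal assimilation: no change.
Apply vowel deletion: iechchhoyoh → echchhoyoh.
So the correct form is echchhoyoh, option (C).
(A) chechechchhoyoh is wrong: it uses present instead of future for tense.
(B) sechchhoyoh is wrong: it uses past instead of future for tense.

C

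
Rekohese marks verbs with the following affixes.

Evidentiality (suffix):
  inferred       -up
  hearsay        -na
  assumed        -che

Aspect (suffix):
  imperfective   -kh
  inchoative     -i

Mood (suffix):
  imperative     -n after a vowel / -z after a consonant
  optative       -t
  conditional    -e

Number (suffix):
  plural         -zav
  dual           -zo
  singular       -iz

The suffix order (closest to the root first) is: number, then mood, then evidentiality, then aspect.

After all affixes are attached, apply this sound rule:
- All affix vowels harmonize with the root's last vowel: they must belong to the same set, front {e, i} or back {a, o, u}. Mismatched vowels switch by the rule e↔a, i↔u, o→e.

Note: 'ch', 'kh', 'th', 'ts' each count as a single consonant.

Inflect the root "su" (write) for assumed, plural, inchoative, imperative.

suzavzchau

Attach number plural -zav → suzav.
Attach mood imperative -z (after consonant 'v') → suzavz.
Attach evidentiality assumed -che → suzavzche.
Attach aspect inchoative -i → suzavzchei.
Apply vowel harmony: suzavzchei → suzavzchau.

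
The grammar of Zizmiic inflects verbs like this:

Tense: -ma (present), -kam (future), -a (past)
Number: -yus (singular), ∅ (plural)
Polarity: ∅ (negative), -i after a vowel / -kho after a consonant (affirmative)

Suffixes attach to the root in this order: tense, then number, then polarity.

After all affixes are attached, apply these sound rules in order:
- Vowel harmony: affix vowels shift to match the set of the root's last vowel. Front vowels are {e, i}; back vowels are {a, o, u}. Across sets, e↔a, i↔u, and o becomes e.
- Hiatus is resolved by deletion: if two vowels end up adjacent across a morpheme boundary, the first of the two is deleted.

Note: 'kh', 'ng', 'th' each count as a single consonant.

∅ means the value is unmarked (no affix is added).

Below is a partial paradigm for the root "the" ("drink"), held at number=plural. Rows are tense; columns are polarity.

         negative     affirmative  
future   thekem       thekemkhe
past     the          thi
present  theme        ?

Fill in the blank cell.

themi

Attach tense present -ma → thema.
number = plural: zero marking, form stays thema.
Attach polarity affirmative -i (after vowel 'a') → themai.
Apply vowel harmony: themai → themei.
Apply vowel deletion: themei → themi.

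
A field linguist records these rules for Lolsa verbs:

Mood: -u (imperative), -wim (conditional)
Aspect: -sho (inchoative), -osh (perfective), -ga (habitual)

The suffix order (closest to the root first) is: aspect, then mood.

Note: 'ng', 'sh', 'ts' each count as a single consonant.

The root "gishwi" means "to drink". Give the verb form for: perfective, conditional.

Attach aspect perfective -osh → gishwiosh.
Attach mood conditional -wim → gishwioshwim.

gishwioshwim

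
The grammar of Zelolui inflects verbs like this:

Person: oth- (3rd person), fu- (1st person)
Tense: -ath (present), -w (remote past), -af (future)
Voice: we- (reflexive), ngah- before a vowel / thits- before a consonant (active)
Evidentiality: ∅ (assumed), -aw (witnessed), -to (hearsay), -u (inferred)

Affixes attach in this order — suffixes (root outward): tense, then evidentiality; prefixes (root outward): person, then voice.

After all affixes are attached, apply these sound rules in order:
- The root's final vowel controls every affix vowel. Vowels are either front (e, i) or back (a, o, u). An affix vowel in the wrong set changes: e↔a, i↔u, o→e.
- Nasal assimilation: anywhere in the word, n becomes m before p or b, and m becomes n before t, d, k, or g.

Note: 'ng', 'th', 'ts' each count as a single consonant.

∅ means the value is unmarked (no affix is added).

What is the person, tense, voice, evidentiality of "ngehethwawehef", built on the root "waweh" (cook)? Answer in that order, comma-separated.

3rd person, future, active, assumed

Segment: ngah-oth-waweh-af.
person: oth- → 3rd person.
tense: -af → future.
voice: ngah/thits- → active.
evidentiality: ∅ → assumed.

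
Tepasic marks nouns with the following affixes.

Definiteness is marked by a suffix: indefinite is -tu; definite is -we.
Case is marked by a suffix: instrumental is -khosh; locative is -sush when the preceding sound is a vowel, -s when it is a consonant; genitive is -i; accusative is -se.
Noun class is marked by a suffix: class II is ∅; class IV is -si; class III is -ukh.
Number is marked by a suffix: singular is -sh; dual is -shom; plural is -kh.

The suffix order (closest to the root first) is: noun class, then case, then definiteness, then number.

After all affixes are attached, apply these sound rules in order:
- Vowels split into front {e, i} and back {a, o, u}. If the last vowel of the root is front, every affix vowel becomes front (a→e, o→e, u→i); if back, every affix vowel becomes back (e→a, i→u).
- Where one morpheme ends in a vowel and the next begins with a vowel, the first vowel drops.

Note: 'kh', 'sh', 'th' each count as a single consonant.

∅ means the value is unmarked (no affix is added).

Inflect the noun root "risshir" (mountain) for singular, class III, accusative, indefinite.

risshirikhsetish

Attach noun class class III -ukh → risshirukh.
Attach case accusative -se → risshirukhse.
Attach definiteness indefinite -tu → risshirukhsetu.
Attach number singular -sh → risshirukhsetush.
Apply vowel harmony: risshirukhsetush → risshirikhsetish.
Vowel deletion: no change.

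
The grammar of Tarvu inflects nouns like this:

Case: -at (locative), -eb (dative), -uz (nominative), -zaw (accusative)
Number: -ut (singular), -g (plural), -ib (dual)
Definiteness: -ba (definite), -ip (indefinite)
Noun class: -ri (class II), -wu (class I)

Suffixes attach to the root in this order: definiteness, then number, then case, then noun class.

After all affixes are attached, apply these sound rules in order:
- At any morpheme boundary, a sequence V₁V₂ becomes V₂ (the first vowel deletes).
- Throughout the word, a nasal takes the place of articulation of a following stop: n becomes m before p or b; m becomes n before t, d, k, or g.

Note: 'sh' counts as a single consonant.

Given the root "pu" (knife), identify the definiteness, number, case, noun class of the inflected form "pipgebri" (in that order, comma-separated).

indefinite, plural, dative, class II

Segment: pu-ip-g-eb-ri.
definiteness: -ip → indefinite.
number: -g → plural.
case: -eb → dative.
noun class: -ri → class II.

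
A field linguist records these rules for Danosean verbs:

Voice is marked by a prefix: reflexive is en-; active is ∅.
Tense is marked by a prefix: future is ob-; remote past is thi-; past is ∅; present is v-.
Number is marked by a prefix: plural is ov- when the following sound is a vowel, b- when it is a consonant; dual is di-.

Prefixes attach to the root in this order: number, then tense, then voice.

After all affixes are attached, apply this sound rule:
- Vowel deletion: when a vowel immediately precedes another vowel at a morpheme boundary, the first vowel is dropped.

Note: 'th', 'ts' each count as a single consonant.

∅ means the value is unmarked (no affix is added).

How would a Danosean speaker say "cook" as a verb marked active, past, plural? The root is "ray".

bray

Attach number plural b- (before consonant 'r') → bray.
tense = past: zero marking, form stays bray.
voice = active: zero marking, form stays bray.
Vowel deletion: no change.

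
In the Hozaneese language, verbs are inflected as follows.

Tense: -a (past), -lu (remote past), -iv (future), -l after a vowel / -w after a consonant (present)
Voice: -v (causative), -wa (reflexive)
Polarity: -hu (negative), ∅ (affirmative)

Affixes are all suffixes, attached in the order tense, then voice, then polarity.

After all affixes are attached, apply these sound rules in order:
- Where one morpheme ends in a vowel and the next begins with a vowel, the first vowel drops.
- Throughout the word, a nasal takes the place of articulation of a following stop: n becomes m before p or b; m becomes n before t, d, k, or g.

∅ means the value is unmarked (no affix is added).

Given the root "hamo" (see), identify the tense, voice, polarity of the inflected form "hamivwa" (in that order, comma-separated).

future, reflexive, affirmative

Segment: hamo-iv-wa.
tense: -iv → future.
voice: -wa → reflexive.
polarity: ∅ → affirmative.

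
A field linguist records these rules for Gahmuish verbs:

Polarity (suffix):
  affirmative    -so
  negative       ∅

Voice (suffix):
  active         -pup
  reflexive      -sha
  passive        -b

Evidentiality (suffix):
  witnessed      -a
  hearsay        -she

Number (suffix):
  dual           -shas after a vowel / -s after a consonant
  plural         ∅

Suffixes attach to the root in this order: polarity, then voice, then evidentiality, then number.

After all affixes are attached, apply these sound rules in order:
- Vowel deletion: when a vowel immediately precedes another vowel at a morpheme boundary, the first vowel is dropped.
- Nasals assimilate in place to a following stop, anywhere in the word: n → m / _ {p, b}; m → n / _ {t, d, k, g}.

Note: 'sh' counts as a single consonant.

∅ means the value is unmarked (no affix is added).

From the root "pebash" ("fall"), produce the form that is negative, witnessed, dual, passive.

pebashbashas

polarity = negative: zero marking, form stays pebash.
Attach voice passive -b → pebashb.
Attach evidentiality witnessed -a → pebashba.
Attach number dual -shas (after vowel 'a') → pebashbashas.
Vowel deletion: no change.
Nasal assimilation: no change.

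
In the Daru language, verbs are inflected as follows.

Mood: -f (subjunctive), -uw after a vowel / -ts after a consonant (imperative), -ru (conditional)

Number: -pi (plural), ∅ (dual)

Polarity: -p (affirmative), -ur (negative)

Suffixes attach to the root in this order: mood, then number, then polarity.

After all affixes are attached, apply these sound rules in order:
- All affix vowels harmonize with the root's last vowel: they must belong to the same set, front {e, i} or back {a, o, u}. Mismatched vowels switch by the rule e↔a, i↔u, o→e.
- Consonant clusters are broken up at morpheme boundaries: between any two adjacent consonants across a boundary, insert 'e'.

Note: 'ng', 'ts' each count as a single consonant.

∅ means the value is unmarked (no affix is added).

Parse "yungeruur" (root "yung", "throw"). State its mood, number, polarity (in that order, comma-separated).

conditional, dual, negative

Segment: yung-ru-ur.
mood: -ru → conditional.
number: ∅ → dual.
polarity: -ur → negative.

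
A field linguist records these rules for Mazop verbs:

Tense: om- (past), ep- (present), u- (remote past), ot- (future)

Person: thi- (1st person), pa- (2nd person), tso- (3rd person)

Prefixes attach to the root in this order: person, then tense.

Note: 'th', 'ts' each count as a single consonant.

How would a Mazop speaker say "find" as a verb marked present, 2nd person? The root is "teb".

Attach person 2nd person pa- → pateb.
Attach tense present ep- → eppateb.

eppateb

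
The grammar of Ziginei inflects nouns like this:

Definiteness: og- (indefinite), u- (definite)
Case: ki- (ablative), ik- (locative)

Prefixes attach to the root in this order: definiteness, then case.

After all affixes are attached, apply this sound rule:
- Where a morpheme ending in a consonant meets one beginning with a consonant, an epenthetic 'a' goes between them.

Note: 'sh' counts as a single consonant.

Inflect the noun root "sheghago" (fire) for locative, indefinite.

ikogasheghago

Attach definiteness indefinite og- → ogsheghago.
Attach case locative ik- → ikogsheghago.
Apply epenthesis: ikogsheghago → ikogasheghago.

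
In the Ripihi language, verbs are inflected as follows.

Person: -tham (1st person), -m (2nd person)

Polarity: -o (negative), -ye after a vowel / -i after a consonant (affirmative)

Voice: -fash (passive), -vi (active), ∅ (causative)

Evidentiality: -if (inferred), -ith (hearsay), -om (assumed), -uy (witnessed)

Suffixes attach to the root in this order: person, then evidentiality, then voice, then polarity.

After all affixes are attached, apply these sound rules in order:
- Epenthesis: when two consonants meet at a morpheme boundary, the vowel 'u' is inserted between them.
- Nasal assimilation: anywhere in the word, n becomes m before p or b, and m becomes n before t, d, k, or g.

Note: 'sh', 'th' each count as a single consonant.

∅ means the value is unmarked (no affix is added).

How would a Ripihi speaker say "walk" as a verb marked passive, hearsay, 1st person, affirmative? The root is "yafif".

yafifuthamithufashi

Attach person 1st person -tham → yafiftham.
Attach evidentiality hearsay -ith → yafifthamith.
Attach voice passive -fash → yafifthamithfash.
Attach polarity affirmative -i (after consonant 'sh') → yafifthamithfashi.
Apply epenthesis: yafifthamithfashi → yafifuthamithufashi.
Nasal assimilation: no change.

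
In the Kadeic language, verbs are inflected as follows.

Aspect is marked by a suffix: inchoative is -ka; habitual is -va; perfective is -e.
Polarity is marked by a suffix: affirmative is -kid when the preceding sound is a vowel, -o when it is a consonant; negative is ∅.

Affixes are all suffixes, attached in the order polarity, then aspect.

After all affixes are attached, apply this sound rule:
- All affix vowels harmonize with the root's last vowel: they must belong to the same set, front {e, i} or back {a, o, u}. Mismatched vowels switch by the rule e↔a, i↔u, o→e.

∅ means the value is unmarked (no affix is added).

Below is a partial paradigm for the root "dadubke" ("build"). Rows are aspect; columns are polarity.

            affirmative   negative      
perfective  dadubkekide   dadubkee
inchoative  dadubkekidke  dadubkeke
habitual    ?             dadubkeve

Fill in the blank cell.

Attach polarity affirmative -kid (after vowel 'e') → dadubkekid.
Attach aspect habitual -va → dadubkekidva.
Apply vowel harmony: dadubkekidva → dadubkekidve.

dadubkekidve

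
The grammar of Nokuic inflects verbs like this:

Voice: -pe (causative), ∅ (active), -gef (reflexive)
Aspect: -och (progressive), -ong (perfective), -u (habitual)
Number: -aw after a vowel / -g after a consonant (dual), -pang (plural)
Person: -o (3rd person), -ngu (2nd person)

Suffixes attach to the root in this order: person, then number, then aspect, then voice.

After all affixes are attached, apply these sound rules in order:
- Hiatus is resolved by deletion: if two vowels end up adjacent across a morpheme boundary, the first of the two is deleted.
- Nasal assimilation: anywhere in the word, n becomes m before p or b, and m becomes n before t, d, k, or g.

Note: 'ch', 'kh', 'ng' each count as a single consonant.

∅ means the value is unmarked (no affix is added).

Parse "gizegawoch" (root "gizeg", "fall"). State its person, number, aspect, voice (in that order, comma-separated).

3rd person, dual, progressive, active

Segment: gizeg-o-aw-och.
person: -o → 3rd person.
number: -aw/g → dual.
aspect: -och → progressive.
voice: ∅ → active.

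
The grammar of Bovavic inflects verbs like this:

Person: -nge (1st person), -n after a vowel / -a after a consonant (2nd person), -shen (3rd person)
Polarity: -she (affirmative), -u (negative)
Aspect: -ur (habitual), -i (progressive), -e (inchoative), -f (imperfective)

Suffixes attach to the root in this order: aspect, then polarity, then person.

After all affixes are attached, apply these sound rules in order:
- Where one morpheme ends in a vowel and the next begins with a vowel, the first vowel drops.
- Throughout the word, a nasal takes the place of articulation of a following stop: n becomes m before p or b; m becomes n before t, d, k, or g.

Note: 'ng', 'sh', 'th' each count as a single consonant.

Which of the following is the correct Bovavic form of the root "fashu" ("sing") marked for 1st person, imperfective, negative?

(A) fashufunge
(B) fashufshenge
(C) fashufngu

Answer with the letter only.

A

Attach aspect imperfective -f → fashuf.
Attach polarity negative -u → fashufu.
Attach person 1st person -nge → fashufunge.
Vowel deletion: no change.
Nasal assimilation: no change.
So the correct form is fashufunge, option (A).
(B) fashufshenge is wrong: it uses affirmative instead of negative for polarity.
(C) fashufngu is wrong: it has the affixes in the wrong order.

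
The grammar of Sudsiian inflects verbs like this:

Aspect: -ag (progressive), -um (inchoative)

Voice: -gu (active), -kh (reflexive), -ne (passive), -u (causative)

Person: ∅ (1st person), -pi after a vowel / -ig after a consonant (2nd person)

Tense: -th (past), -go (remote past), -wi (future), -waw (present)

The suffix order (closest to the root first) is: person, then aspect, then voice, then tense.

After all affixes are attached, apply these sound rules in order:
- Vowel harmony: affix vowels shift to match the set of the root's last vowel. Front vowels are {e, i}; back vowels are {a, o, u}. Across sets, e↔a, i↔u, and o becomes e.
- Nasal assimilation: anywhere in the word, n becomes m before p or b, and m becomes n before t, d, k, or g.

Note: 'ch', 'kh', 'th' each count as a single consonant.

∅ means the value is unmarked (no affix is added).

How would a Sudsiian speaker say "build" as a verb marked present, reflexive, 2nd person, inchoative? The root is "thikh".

Attach person 2nd person -ig (after consonant 'kh') → thikhig.
Attach aspect inchoative -um → thikhigum.
Attach voice reflexive -kh → thikhigumkh.
Attach tense present -waw → thikhigumkhwaw.
Apply vowel harmony: thikhigumkhwaw → thikhigimkhwew.
Nasal assimilation: no change.

thikhigimkhwew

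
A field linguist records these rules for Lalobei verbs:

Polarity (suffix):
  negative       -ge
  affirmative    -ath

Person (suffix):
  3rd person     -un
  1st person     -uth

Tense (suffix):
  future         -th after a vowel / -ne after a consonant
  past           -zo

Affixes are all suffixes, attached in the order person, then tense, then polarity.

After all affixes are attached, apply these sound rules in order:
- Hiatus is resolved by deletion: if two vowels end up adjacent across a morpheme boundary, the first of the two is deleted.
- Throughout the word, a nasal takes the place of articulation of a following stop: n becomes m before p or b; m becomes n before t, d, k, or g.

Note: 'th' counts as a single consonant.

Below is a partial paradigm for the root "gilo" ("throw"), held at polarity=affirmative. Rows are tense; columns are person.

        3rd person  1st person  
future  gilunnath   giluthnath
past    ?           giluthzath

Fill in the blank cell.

Attach person 3rd person -un → giloun.
Attach tense past -zo → gilounzo.
Attach polarity affirmative -ath → gilounzoath.
Apply vowel deletion: gilounzoath → gilunzath.
Nasal assimilation: no change.

gilunzath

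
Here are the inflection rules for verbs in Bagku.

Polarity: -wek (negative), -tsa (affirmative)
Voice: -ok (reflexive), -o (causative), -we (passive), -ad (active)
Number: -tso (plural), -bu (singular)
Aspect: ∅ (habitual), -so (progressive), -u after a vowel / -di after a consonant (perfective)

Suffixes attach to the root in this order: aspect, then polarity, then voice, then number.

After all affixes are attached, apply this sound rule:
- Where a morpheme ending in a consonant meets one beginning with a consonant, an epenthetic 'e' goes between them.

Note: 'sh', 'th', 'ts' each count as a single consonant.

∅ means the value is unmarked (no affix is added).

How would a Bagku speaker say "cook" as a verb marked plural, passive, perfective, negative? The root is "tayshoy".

Attach aspect perfective -di (after consonant 'y') → tayshoydi.
Attach polarity negative -wek → tayshoydiwek.
Attach voice passive -we → tayshoydiwekwe.
Attach number plural -tso → tayshoydiwekwetso.
Apply epenthesis: tayshoydiwekwetso → tayshoyediwekewetso.

tayshoyediwekewetso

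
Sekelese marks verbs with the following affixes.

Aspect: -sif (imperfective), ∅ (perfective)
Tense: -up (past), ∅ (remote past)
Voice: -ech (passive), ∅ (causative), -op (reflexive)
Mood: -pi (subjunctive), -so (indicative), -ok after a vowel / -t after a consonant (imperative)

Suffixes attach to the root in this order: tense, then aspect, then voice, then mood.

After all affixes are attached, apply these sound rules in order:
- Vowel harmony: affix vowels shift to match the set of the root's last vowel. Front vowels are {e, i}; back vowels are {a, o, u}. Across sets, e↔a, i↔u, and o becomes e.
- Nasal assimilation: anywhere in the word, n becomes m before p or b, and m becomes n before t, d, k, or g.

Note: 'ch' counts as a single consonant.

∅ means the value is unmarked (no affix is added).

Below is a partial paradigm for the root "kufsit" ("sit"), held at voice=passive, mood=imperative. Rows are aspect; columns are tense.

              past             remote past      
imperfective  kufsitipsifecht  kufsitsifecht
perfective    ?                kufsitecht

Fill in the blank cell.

Attach tense past -up → kufsitup.
aspect = perfective: zero marking, form stays kufsitup.
Attach voice passive -ech → kufsitupech.
Attach mood imperative -t (after consonant 'ch') → kufsitupecht.
Apply vowel harmony: kufsitupecht → kufsitipecht.
Nasal assimilation: no change.

kufsitipecht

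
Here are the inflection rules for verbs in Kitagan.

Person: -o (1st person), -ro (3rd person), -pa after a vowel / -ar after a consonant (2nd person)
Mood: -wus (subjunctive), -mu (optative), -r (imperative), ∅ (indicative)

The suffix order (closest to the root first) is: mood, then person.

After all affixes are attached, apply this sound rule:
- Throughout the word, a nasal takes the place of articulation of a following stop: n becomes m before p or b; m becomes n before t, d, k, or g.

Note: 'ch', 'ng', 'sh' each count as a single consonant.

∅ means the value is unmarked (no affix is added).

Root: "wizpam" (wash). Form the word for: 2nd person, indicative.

wizpamar

mood = indicative: zero marking, form stays wizpam.
Attach person 2nd person -ar (after consonant 'm') → wizpamar.
Nasal assimilation: no change.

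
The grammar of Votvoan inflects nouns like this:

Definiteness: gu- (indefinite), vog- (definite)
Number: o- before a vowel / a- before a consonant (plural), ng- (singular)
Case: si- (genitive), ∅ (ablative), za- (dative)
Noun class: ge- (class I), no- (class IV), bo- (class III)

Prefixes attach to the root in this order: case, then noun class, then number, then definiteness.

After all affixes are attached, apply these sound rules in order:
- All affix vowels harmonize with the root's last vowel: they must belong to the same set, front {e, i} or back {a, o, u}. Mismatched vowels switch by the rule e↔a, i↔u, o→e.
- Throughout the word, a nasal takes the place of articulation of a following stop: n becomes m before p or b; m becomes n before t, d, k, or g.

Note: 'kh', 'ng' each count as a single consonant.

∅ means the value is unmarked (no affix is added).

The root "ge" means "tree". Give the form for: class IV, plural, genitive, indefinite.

Attach case genitive si- → sige.
Attach noun class class IV no- → nosige.
Attach number plural a- (before consonant 'n') → anosige.
Attach definiteness indefinite gu- → guanosige.
Apply vowel harmony: guanosige → gienesige.
Nasal assimilation: no change.

gienesige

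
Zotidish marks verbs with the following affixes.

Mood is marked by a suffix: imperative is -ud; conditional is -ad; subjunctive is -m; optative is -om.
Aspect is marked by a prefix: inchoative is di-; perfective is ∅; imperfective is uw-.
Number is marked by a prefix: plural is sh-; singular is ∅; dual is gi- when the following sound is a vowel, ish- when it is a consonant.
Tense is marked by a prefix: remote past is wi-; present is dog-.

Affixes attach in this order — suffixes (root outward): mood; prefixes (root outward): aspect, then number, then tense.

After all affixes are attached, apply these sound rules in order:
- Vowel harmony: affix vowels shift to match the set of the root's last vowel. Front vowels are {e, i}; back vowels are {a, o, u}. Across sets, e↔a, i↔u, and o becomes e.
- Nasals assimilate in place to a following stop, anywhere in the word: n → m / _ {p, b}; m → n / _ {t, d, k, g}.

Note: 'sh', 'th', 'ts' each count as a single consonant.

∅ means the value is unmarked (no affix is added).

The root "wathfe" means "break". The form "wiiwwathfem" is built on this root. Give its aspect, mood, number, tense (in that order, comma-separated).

Segment: wi-uw-wathfe-m.
aspect: uw- → imperfective.
mood: -m → subjunctive.
number: ∅ → singular.
tense: wi- → remote past.

imperfective, subjunctive, singular, remote past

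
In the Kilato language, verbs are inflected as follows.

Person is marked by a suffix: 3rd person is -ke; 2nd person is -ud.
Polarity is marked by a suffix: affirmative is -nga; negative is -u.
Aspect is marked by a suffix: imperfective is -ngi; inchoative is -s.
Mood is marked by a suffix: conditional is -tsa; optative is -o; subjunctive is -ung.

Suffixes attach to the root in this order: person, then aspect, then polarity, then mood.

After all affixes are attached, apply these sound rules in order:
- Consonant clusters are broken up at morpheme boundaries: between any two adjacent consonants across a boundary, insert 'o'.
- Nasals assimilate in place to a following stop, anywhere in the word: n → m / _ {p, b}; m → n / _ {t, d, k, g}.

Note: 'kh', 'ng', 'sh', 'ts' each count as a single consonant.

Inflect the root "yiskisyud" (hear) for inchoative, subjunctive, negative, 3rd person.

yiskisyudokesuung

Attach person 3rd person -ke → yiskisyudke.
Attach aspect inchoative -s → yiskisyudkes.
Attach polarity negative -u → yiskisyudkesu.
Attach mood subjunctive -ung → yiskisyudkesuung.
Apply epenthesis: yiskisyudkesuung → yiskisyudokesuung.
Nasal assimilation: no change.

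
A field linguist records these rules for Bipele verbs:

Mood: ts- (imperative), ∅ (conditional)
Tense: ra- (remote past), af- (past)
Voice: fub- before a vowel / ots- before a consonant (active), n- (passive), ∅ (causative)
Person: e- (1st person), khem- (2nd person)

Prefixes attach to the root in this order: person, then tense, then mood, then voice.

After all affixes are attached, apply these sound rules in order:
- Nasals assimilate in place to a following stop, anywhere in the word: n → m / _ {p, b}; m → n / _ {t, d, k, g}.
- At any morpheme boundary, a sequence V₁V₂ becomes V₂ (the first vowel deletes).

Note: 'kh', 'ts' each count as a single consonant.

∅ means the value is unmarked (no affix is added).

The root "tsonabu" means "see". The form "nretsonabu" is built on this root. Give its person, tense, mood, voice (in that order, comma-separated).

1st person, remote past, conditional, passive

Segment: n-ra-e-tsonabu.
person: e- → 1st person.
tense: ra- → remote past.
mood: ∅ → conditional.
voice: n- → passive.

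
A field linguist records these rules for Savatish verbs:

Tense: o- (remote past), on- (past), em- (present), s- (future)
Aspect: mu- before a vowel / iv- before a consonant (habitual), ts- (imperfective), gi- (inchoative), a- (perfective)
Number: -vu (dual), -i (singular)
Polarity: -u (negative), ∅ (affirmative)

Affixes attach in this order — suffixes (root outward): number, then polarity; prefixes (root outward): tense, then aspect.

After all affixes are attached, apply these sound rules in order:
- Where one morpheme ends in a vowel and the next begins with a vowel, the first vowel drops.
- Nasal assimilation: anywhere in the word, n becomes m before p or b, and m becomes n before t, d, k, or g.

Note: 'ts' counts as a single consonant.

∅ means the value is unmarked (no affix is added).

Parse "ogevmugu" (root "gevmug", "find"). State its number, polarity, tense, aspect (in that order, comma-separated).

singular, negative, remote past, perfective

Segment: a-o-gevmug-i-u.
number: -i → singular.
polarity: -u → negative.
tense: o- → remote past.
aspect: a- → perfective.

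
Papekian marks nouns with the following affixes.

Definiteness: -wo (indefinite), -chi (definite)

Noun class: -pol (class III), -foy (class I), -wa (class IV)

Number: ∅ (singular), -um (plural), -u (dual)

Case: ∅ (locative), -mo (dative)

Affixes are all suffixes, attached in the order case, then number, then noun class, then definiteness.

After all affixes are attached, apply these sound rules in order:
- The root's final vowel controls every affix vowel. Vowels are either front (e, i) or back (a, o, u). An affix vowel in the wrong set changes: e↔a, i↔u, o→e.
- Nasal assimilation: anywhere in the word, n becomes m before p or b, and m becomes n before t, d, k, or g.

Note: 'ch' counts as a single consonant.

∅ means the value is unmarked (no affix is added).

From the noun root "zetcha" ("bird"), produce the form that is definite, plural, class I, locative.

case = locative: zero marking, form stays zetcha.
Attach number plural -um → zetchaum.
Attach noun class class I -foy → zetchaumfoy.
Attach definiteness definite -chi → zetchaumfoychi.
Apply vowel harmony: zetchaumfoychi → zetchaumfoychu.
Nasal assimilation: no change.

zetchaumfoychu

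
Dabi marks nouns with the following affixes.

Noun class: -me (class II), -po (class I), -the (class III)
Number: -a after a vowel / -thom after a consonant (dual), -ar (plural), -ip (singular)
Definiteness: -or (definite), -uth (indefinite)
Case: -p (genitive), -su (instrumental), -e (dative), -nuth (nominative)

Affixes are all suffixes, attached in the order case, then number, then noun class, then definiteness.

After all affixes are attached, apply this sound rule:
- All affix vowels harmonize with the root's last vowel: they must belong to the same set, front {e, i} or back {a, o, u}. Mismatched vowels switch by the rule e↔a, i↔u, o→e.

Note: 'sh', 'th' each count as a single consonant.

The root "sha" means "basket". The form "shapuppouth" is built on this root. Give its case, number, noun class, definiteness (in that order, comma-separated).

Segment: sha-p-ip-po-uth.
case: -p → genitive.
number: -ip → singular.
noun class: -po → class I.
definiteness: -uth → indefinite.

genitive, singular, class I, indefinite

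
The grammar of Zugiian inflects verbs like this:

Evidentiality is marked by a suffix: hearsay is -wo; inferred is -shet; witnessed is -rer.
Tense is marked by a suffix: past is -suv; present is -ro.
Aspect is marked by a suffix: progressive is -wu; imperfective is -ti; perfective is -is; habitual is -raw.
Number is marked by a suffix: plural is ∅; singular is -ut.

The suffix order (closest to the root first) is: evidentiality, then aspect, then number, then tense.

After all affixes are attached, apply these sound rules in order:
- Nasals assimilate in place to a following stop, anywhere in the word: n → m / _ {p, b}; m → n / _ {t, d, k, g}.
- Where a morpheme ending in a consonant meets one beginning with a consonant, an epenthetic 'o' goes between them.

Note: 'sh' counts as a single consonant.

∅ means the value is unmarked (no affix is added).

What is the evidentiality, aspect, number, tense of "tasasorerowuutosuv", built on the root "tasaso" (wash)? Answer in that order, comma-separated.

witnessed, progressive, singular, past

Segment: tasaso-rer-wu-ut-suv.
evidentiality: -rer → witnessed.
aspect: -wu → progressive.
number: -ut → singular.
tense: -suv → past.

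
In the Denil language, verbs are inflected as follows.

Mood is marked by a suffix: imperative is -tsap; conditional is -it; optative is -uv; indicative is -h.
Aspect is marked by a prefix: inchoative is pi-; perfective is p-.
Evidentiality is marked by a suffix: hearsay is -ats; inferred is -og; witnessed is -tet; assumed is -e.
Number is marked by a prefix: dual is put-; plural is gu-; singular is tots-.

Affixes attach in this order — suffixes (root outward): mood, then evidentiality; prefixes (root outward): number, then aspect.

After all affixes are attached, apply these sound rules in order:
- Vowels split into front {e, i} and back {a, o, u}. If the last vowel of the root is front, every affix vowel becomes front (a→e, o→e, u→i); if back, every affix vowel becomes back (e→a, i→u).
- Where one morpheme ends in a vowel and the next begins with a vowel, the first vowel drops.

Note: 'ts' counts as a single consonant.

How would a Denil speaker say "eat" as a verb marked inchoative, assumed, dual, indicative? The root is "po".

Attach mood indicative -h → poh.
Attach number dual put- → putpoh.
Attach evidentiality assumed -e → putpohe.
Attach aspect inchoative pi- → piputpohe.
Apply vowel harmony: piputpohe → puputpoha.
Vowel deletion: no change.

puputpoha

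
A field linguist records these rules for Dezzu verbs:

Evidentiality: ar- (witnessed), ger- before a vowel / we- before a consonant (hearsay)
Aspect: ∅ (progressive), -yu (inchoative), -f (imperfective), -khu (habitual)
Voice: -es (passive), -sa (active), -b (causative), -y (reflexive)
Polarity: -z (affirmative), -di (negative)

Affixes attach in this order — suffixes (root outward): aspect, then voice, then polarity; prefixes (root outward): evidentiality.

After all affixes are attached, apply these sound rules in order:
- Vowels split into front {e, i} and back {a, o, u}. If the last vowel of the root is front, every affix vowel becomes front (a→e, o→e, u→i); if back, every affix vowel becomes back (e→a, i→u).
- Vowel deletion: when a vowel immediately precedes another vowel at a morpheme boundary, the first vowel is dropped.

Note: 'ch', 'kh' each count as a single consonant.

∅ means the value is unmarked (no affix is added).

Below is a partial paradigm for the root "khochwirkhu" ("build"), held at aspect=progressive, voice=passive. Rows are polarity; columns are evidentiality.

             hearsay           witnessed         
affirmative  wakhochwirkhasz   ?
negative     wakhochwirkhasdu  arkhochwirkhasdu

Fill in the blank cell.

arkhochwirkhasz

Attach evidentiality witnessed ar- → arkhochwirkhu.
aspect = progressive: zero marking, form stays arkhochwirkhu.
Attach voice passive -es → arkhochwirkhues.
Attach polarity affirmative -z → arkhochwirkhuesz.
Apply vowel harmony: arkhochwirkhuesz → arkhochwirkhuasz.
Apply vowel deletion: arkhochwirkhuasz → arkhochwirkhasz.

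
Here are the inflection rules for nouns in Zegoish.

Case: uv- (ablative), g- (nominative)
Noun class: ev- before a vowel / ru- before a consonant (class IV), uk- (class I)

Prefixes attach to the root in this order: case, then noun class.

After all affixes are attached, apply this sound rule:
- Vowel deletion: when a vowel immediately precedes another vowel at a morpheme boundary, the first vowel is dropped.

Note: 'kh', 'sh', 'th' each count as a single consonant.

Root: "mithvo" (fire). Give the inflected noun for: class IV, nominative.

rugmithvo

Attach case nominative g- → gmithvo.
Attach noun class class IV ru- (before consonant 'g') → rugmithvo.
Vowel deletion: no change.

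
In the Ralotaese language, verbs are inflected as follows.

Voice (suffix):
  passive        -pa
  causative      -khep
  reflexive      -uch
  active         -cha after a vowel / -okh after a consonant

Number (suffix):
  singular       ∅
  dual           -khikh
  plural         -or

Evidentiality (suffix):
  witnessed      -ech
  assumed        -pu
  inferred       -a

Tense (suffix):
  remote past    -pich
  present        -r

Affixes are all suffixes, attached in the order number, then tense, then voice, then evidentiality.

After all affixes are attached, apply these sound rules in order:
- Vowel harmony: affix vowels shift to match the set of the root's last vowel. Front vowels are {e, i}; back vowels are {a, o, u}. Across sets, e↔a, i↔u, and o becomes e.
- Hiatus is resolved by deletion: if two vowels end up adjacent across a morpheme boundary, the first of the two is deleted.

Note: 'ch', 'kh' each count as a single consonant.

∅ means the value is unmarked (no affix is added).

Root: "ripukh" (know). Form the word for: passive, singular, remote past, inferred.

number = singular: zero marking, form stays ripukh.
Attach tense remote past -pich → ripukhpich.
Attach voice passive -pa → ripukhpichpa.
Attach evidentiality inferred -a → ripukhpichpaa.
Apply vowel harmony: ripukhpichpaa → ripukhpuchpaa.
Apply vowel deletion: ripukhpuchpaa → ripukhpuchpa.

ripukhpuchpa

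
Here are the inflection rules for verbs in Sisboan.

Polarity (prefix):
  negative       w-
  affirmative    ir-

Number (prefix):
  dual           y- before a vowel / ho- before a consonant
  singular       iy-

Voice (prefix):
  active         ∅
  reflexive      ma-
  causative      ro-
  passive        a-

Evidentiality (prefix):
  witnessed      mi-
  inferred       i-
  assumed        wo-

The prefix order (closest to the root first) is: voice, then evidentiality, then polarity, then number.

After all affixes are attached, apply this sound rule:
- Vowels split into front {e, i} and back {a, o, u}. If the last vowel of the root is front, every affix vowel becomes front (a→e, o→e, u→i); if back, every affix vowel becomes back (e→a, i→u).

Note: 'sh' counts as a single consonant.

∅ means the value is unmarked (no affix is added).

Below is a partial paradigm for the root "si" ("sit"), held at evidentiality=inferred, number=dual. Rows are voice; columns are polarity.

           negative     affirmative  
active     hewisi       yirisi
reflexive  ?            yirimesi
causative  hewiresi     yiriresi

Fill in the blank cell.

Attach voice reflexive ma- → masi.
Attach evidentiality inferred i- → imasi.
Attach polarity negative w- → wimasi.
Attach number dual ho- (before consonant 'w') → howimasi.
Apply vowel harmony: howimasi → hewimesi.

hewimesi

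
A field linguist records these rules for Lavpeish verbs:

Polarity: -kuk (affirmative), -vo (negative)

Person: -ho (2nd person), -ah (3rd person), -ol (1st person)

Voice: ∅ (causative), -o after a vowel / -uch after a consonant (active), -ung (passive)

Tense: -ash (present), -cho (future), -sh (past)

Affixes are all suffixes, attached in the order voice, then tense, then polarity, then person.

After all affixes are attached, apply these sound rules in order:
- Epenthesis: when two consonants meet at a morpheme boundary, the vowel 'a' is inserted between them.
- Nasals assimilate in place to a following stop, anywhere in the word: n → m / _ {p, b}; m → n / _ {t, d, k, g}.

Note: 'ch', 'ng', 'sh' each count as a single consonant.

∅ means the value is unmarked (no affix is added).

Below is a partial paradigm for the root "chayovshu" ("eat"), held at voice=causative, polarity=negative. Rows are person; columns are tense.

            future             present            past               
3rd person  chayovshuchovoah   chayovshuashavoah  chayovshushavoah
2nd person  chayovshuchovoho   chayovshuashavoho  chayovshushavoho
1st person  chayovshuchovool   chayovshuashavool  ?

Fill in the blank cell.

voice = causative: zero marking, form stays chayovshu.
Attach tense past -sh → chayovshush.
Attach polarity negative -vo → chayovshushvo.
Attach person 1st person -ol → chayovshushvool.
Apply epenthesis: chayovshushvool → chayovshushavool.
Nasal assimilation: no change.

chayovshushavool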